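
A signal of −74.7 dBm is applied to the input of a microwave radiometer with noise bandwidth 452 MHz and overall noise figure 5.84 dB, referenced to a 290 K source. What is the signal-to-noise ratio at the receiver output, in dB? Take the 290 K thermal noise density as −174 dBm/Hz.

6.9 dB

Noise floor: N = −174 + 10 log₁₀(B) + NF
10 log₁₀(4.52×10⁸) = 86.55 dB
N = −174 + 86.55 + 5.84 = −81.61 dBm
SNR = P_sig − N = −74.7 − (−81.61) = 6.91 dB → 6.9 dB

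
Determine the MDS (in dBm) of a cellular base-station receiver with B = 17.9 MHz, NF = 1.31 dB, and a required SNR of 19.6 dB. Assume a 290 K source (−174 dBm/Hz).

−80.6 dBm

Sensitivity = −174 + 10 log₁₀(B) + NF + SNR_min
= −174 + 72.53 + 1.31 + 19.6
= −80.56 dBm → −80.6 dBm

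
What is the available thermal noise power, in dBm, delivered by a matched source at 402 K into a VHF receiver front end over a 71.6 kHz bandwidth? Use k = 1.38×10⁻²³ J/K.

−124.0 dBm

P_n = kTB = 1.38×10⁻²³ × 402 × 7.16×10⁴ = 3.97×10⁻¹⁶ W
In dBm: 10 log₁₀(3.97×10⁻¹⁶ / 10⁻³) = −124.0 dBm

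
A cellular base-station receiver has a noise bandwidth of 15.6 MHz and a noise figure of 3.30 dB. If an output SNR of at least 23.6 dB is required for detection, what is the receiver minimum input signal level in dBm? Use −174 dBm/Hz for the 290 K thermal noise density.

−75.2 dBm

Sensitivity = −174 + 10 log₁₀(B) + NF + SNR_min
= −174 + 71.93 + 3.30 + 23.6
= −75.17 dBm → −75.2 dBm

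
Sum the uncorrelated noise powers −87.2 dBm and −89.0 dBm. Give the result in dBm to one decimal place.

Convert to linear, add, convert back:
P₁ = 1.91×10⁻¹² W, P₂ = 1.26×10⁻¹² W
P_tot = 3.16×10⁻¹² W → 10 log₁₀(P_tot / 10⁻³) = −85.0 dBm

−85.0 dBm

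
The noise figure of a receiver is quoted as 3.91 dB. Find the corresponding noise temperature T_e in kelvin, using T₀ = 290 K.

F = 10^(3.91/10) = 2.46037
T_e = (F − 1)·T₀ = (2.46037 − 1) × 290 = 424 K

424 K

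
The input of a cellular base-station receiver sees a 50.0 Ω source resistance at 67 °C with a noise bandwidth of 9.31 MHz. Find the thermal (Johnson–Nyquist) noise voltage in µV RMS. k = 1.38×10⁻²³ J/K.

T = 67 °C + 273.15 = 340.15 K
V_n = √(4kTRB)
4kTRB = 4 × 1.38×10⁻²³ × 340.15 × 5.00×10¹ × 9.31×10⁶ = 8.74×10⁻¹² V²
V_n = √(8.74×10⁻¹²) = 2.96×10⁻⁶ V = 2.96 µV

2.96 µV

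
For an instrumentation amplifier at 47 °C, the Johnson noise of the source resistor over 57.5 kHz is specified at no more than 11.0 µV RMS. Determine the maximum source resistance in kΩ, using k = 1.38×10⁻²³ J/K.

T = 47 °C + 273.15 = 320.15 K
Johnson–Nyquist: V_n = √(4kTRB) ⇒ R = V_n² / (4kTB)
4kTB = 4 × 1.38×10⁻²³ × 320.15 × 5.75×10⁴ = 1.02×10⁻¹⁵
R = (1.10×10⁻⁵)² / 1.02×10⁻¹⁵ = 1.19×10⁵ Ω = 119 kΩ

119 kΩ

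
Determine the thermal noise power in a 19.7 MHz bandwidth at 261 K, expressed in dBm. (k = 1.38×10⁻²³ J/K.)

P_n = kTB = 1.38×10⁻²³ × 261 × 1.97×10⁷ = 7.10×10⁻¹⁴ W
In dBm: 10 log₁₀(7.10×10⁻¹⁴ / 10⁻³) = −101.5 dBm

−101.5 dBm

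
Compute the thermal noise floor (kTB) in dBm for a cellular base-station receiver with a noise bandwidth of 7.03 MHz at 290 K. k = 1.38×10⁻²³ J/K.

−105.5 dBm

P_n = kTB = 1.38×10⁻²³ × 290 × 7.03×10⁶ = 2.81×10⁻¹⁴ W
In dBm: 10 log₁₀(2.81×10⁻¹⁴ / 10⁻³) = −105.5 dBm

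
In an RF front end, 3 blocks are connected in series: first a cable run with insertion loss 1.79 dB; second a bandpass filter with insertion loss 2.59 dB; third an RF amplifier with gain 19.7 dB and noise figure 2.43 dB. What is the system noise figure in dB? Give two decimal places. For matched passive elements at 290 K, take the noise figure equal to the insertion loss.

Convert to linear (a loss of L dB is a gain of −L dB): F_i = 10^(NF_i/10), G_i = 10^(G_i,dB/10)
  Stage 1: F_1 = 10^(1.79/10) = 1.510, G_1 = 10^(−1.79/10) = 0.6622
  Stage 2: F_2 = 10^(2.59/10) = 1.816, G_2 = 10^(−2.59/10) = 0.5508
  Stage 3: F_3 = 10^(2.43/10) = 1.750, G_3 = 10^(19.7/10) = 93.33
Friis cascade:
  F = 1.510 + (1.816 − 1)/0.6622 + (1.750 − 1)/0.3648 = 4.797
NF = 10 log₁₀(4.797) = 6.81 dB

6.81 dB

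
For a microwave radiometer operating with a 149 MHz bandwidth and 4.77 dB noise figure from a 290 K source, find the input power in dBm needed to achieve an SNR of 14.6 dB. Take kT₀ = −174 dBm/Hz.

Sensitivity = −174 + 10 log₁₀(B) + NF + SNR_min
= −174 + 81.73 + 4.77 + 14.6
= −72.90 dBm → −72.9 dBm

−72.9 dBm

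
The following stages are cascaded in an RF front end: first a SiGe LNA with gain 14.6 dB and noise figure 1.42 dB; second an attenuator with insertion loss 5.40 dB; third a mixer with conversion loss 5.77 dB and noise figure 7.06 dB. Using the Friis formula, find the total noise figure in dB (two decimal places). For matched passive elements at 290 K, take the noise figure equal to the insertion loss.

Convert to linear (a loss of L dB is a gain of −L dB): F_i = 10^(NF_i/10), G_i = 10^(G_i,dB/10)
  Stage 1: F_1 = 10^(1.42/10) = 1.387, G_1 = 10^(14.6/10) = 28.84
  Stage 2: F_2 = 10^(5.40/10) = 3.467, G_2 = 10^(−5.40/10) = 0.2884
  Stage 3: F_3 = 10^(7.06/10) = 5.082, G_3 = 10^(−5.77/10) = 0.2649
Friis cascade:
  F = 1.387 + (3.467 − 1)/28.84 + (5.082 − 1)/8.318 = 1.963
NF = 10 log₁₀(1.963) = 2.93 dB

2.93 dB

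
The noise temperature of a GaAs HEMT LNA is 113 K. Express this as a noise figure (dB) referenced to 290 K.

1.43 dB

F = 1 + T_e/T₀ = 1 + 113/290 = 1.38966
NF = 10 log₁₀(1.38966) = 1.43 dB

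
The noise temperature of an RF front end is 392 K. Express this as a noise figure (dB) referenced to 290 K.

F = 1 + T_e/T₀ = 1 + 392/290 = 2.35172
NF = 10 log₁₀(2.35172) = 3.71 dB

3.71 dB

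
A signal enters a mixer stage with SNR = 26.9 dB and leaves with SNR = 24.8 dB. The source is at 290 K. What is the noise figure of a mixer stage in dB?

2.1 dB

NF (dB) = SNR_in(dB) − SNR_out(dB) when the source is at T₀
NF = 26.9 − 24.8 = 2.1 dB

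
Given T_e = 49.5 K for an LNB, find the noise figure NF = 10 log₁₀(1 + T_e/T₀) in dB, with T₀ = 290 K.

F = 1 + T_e/T₀ = 1 + 49.5/290 = 1.17069
NF = 10 log₁₀(1.17069) = 0.684 dB

0.684 dB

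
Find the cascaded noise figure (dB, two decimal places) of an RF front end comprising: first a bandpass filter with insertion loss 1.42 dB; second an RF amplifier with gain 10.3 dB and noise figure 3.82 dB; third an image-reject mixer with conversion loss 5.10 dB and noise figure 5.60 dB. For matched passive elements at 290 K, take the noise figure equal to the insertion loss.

5.66 dB

Convert to linear (a loss of L dB is a gain of −L dB): F_i = 10^(NF_i/10), G_i = 10^(G_i,dB/10)
  Stage 1: F_1 = 10^(1.42/10) = 1.387, G_1 = 10^(−1.42/10) = 0.7211
  Stage 2: F_2 = 10^(3.82/10) = 2.410, G_2 = 10^(10.3/10) = 10.72
  Stage 3: F_3 = 10^(5.60/10) = 3.631, G_3 = 10^(−5.10/10) = 0.3090
Friis cascade:
  F = 1.387 + (2.410 − 1)/0.7211 + (3.631 − 1)/7.727 = 3.682
NF = 10 log₁₀(3.682) = 5.66 dB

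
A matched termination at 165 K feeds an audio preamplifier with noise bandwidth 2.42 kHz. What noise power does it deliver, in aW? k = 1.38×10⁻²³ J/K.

5.51 aW

P_n = kTB = 1.38×10⁻²³ × 165 × 2.42×10³ = 5.51×10⁻¹⁸ W = 5.51 aW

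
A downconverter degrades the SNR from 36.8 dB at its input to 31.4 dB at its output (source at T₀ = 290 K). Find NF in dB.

NF (dB) = SNR_in(dB) − SNR_out(dB) when the source is at T₀
NF = 36.8 − 31.4 = 5.4 dB

5.4 dB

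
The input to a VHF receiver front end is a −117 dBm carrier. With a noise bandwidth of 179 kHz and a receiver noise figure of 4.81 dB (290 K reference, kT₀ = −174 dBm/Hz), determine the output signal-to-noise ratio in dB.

−0.3 dB

Noise floor: N = −174 + 10 log₁₀(B) + NF
10 log₁₀(1.79×10⁵) = 52.53 dB
N = −174 + 52.53 + 4.81 = −116.66 dBm
SNR = P_sig − N = −117 − (−116.66) = −0.34 dB → −0.3 dB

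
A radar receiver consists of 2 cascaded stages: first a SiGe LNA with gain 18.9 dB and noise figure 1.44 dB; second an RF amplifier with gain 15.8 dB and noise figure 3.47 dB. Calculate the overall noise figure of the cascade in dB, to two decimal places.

Convert to linear (a loss of L dB is a gain of −L dB): F_i = 10^(NF_i/10), G_i = 10^(G_i,dB/10)
  Stage 1: F_1 = 10^(1.44/10) = 1.393, G_1 = 10^(18.9/10) = 77.62
  Stage 2: F_2 = 10^(3.47/10) = 2.223, G_2 = 10^(15.8/10) = 38.02
Friis cascade:
  F = 1.393 + (2.223 − 1)/77.62 = 1.409
NF = 10 log₁₀(1.409) = 1.49 dB

1.49 dB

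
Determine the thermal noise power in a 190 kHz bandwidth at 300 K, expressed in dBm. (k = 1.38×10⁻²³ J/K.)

P_n = kTB = 1.38×10⁻²³ × 300 × 1.90×10⁵ = 7.87×10⁻¹⁶ W
In dBm: 10 log₁₀(7.87×10⁻¹⁶ / 10⁻³) = −121.0 dBm

−121.0 dBm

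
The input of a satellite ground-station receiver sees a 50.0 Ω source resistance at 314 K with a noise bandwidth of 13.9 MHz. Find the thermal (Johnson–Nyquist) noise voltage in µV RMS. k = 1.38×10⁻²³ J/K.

V_n = √(4kTRB)
4kTRB = 4 × 1.38×10⁻²³ × 314 × 5.00×10¹ × 1.39×10⁷ = 1.20×10⁻¹¹ V²
V_n = √(1.20×10⁻¹¹) = 3.47×10⁻⁶ V = 3.47 µV

3.47 µV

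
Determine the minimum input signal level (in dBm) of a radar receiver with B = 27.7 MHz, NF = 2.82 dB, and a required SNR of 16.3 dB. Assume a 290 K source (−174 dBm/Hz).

Sensitivity = −174 + 10 log₁₀(B) + NF + SNR_min
= −174 + 74.42 + 2.82 + 16.3
= −80.46 dBm → −80.5 dBm

−80.5 dBm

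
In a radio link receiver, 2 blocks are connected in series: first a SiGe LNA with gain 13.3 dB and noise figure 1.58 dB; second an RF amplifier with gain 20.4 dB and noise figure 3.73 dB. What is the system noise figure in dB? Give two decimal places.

Convert to linear (a loss of L dB is a gain of −L dB): F_i = 10^(NF_i/10), G_i = 10^(G_i,dB/10)
  Stage 1: F_1 = 10^(1.58/10) = 1.439, G_1 = 10^(13.3/10) = 21.38
  Stage 2: F_2 = 10^(3.73/10) = 2.360, G_2 = 10^(20.4/10) = 109.6
Friis cascade:
  F = 1.439 + (2.360 − 1)/21.38 = 1.502
NF = 10 log₁₀(1.502) = 1.77 dB

1.77 dB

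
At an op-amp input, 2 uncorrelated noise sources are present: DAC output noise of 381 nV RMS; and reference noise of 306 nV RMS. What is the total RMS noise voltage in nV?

Uncorrelated sources add in power (mean-square): V_tot = √(ΣV_i²)
V_tot = √[(3.81×10⁻⁷)² + (3.06×10⁻⁷)²] = 4.89×10⁻⁷ V = 489 nV

489 nV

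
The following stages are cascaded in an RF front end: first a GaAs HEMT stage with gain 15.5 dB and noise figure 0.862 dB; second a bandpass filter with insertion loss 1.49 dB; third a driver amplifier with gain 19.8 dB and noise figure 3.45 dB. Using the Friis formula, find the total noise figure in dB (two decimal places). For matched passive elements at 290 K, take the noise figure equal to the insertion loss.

1.07 dB

Convert to linear (a loss of L dB is a gain of −L dB): F_i = 10^(NF_i/10), G_i = 10^(G_i,dB/10)
  Stage 1: F_1 = 10^(0.862/10) = 1.220, G_1 = 10^(15.5/10) = 35.48
  Stage 2: F_2 = 10^(1.49/10) = 1.409, G_2 = 10^(−1.49/10) = 0.7096
  Stage 3: F_3 = 10^(3.45/10) = 2.213, G_3 = 10^(19.8/10) = 95.50
Friis cascade:
  F = 1.220 + (1.409 − 1)/35.48 + (2.213 − 1)/25.18 = 1.279
NF = 10 log₁₀(1.279) = 1.07 dB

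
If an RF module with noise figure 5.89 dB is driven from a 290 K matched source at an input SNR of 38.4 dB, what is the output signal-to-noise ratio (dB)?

32.51 dB

By definition F = SNR_in/SNR_out, so in dB: SNR_out = SNR_in − NF
SNR_out = 38.4 − 5.89 = 32.51 dB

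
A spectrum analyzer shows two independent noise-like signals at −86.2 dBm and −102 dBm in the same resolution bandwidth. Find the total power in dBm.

−86.1 dBm

Convert to linear, add, convert back:
P₁ = 2.40×10⁻¹² W, P₂ = 6.31×10⁻¹⁴ W
P_tot = 2.46×10⁻¹² W → 10 log₁₀(P_tot / 10⁻³) = −86.1 dBm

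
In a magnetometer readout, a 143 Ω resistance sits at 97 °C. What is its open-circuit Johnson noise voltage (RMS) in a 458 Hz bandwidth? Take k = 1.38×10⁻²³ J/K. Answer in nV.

36.6 nV

T = 97 °C + 273.15 = 370.15 K
V_n = √(4kTRB)
4kTRB = 4 × 1.38×10⁻²³ × 370.15 × 1.43×10² × 4.58×10² = 1.34×10⁻¹⁵ V²
V_n = √(1.34×10⁻¹⁵) = 3.66×10⁻⁸ V = 36.6 nV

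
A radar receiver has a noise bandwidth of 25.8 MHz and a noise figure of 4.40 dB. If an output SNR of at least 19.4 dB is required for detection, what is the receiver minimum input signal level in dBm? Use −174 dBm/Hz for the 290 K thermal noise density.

−76.1 dBm

Sensitivity = −174 + 10 log₁₀(B) + NF + SNR_min
= −174 + 74.12 + 4.40 + 19.4
= −76.08 dBm → −76.1 dBm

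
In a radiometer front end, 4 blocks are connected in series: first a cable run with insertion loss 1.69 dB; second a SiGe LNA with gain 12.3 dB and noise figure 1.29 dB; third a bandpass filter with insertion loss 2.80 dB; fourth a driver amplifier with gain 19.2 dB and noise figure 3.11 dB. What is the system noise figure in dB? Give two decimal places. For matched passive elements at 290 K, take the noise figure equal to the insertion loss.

3.50 dB

Convert to linear (a loss of L dB is a gain of −L dB): F_i = 10^(NF_i/10), G_i = 10^(G_i,dB/10)
  Stage 1: F_1 = 10^(1.69/10) = 1.476, G_1 = 10^(−1.69/10) = 0.6776
  Stage 2: F_2 = 10^(1.29/10) = 1.346, G_2 = 10^(12.3/10) = 16.98
  Stage 3: F_3 = 10^(2.80/10) = 1.905, G_3 = 10^(−2.80/10) = 0.5248
  Stage 4: F_4 = 10^(3.11/10) = 2.046, G_4 = 10^(19.2/10) = 83.18
Friis cascade:
  F = 1.476 + (1.346 − 1)/0.6776 + (1.905 − 1)/11.51 + (2.046 − 1)/6.039 = 2.238
NF = 10 log₁₀(2.238) = 3.50 dB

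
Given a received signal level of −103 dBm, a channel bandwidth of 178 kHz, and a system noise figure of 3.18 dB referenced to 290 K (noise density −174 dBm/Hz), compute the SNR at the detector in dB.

Noise floor: N = −174 + 10 log₁₀(B) + NF
10 log₁₀(1.78×10⁵) = 52.5 dB
N = −174 + 52.5 + 3.18 = −118.32 dBm
SNR = P_sig − N = −103 − (−118.32) = 15.32 dB → 15.3 dB

15.3 dB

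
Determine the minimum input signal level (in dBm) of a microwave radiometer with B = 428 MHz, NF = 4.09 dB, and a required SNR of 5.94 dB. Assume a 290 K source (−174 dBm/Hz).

Sensitivity = −174 + 10 log₁₀(B) + NF + SNR_min
= −174 + 86.31 + 4.09 + 5.94
= −77.66 dBm → −77.7 dBm

−77.7 dBm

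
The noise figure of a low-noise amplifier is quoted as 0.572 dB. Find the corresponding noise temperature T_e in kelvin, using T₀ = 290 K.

F = 10^(0.572/10) = 1.14078
T_e = (F − 1)·T₀ = (1.14078 − 1) × 290 = 40.8 K

40.8 K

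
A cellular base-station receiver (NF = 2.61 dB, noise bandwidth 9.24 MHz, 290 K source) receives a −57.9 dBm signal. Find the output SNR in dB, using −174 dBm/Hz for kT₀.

Noise floor: N = −174 + 10 log₁₀(B) + NF
10 log₁₀(9.24×10⁶) = 69.66 dB
N = −174 + 69.66 + 2.61 = −101.73 dBm
SNR = P_sig − N = −57.9 − (−101.73) = 43.83 dB → 43.8 dB

43.8 dB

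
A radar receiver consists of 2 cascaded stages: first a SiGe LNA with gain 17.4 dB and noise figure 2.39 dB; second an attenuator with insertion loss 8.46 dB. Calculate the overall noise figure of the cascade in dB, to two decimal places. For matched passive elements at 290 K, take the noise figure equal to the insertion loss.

Convert to linear (a loss of L dB is a gain of −L dB): F_i = 10^(NF_i/10), G_i = 10^(G_i,dB/10)
  Stage 1: F_1 = 10^(2.39/10) = 1.734, G_1 = 10^(17.4/10) = 54.95
  Stage 2: F_2 = 10^(8.46/10) = 7.015, G_2 = 10^(−8.46/10) = 0.1426
Friis cascade:
  F = 1.734 + (7.015 − 1)/54.95 = 1.843
NF = 10 log₁₀(1.843) = 2.66 dB

2.66 dB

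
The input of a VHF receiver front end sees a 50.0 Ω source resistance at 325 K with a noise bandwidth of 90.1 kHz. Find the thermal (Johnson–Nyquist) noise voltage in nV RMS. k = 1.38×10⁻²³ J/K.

284 nV

V_n = √(4kTRB)
4kTRB = 4 × 1.38×10⁻²³ × 325 × 5.00×10¹ × 9.01×10⁴ = 8.08×10⁻¹⁴ V²
V_n = √(8.08×10⁻¹⁴) = 2.84×10⁻⁷ V = 284 nV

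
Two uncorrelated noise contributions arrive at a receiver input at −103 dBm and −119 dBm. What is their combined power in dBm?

Convert to linear, add, convert back:
P₁ = 5.01×10⁻¹⁴ W, P₂ = 1.26×10⁻¹⁵ W
P_tot = 5.14×10⁻¹⁴ W → 10 log₁₀(P_tot / 10⁻³) = −102.9 dBm

−102.9 dBm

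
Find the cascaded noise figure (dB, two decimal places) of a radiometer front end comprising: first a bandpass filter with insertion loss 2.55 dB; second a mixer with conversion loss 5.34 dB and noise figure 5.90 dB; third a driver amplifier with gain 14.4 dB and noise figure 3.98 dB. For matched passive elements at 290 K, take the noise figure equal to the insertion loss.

12.10 dB

Convert to linear (a loss of L dB is a gain of −L dB): F_i = 10^(NF_i/10), G_i = 10^(G_i,dB/10)
  Stage 1: F_1 = 10^(2.55/10) = 1.799, G_1 = 10^(−2.55/10) = 0.5559
  Stage 2: F_2 = 10^(5.90/10) = 3.890, G_2 = 10^(−5.34/10) = 0.2924
  Stage 3: F_3 = 10^(3.98/10) = 2.500, G_3 = 10^(14.4/10) = 27.54
Friis cascade:
  F = 1.799 + (3.890 − 1)/0.5559 + (2.500 − 1)/0.1626 = 16.23
NF = 10 log₁₀(16.23) = 12.10 dB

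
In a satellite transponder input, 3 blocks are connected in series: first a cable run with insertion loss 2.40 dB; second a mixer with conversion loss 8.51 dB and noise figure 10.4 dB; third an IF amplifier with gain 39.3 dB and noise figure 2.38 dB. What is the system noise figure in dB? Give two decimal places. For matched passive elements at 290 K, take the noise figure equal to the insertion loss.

14.48 dB

Convert to linear (a loss of L dB is a gain of −L dB): F_i = 10^(NF_i/10), G_i = 10^(G_i,dB/10)
  Stage 1: F_1 = 10^(2.40/10) = 1.738, G_1 = 10^(−2.40/10) = 0.5754
  Stage 2: F_2 = 10^(10.4/10) = 10.96, G_2 = 10^(−8.51/10) = 0.1409
  Stage 3: F_3 = 10^(2.38/10) = 1.730, G_3 = 10^(39.3/10) = 8511
Friis cascade:
  F = 1.738 + (10.96 − 1)/0.5754 + (1.730 − 1)/0.08110 = 28.05
NF = 10 log₁₀(28.05) = 14.48 dB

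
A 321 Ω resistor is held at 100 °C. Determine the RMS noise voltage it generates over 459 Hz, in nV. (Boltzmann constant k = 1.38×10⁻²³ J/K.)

55.1 nV

T = 100 °C + 273.15 = 373.15 K
V_n = √(4kTRB)
4kTRB = 4 × 1.38×10⁻²³ × 373.15 × 3.21×10² × 4.59×10² = 3.03×10⁻¹⁵ V²
V_n = √(3.03×10⁻¹⁵) = 5.51×10⁻⁸ V = 55.1 nV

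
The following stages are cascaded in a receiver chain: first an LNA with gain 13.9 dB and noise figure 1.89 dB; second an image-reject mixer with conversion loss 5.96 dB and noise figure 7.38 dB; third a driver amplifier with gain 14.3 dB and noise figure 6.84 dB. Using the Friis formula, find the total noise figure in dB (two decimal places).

3.70 dB

Convert to linear (a loss of L dB is a gain of −L dB): F_i = 10^(NF_i/10), G_i = 10^(G_i,dB/10)
  Stage 1: F_1 = 10^(1.89/10) = 1.545, G_1 = 10^(13.9/10) = 24.55
  Stage 2: F_2 = 10^(7.38/10) = 5.470, G_2 = 10^(−5.96/10) = 0.2535
  Stage 3: F_3 = 10^(6.84/10) = 4.831, G_3 = 10^(14.3/10) = 26.92
Friis cascade:
  F = 1.545 + (5.470 − 1)/24.55 + (4.831 − 1)/6.223 = 2.343
NF = 10 log₁₀(2.343) = 3.70 dB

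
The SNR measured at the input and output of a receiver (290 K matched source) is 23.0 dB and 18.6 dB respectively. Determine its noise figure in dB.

4.4 dB

NF (dB) = SNR_in(dB) − SNR_out(dB) when the source is at T₀
NF = 23.0 − 18.6 = 4.4 dB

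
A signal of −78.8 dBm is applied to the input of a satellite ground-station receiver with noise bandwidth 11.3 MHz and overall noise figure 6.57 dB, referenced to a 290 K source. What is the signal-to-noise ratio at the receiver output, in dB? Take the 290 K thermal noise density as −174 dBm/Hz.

18.1 dB

Noise floor: N = −174 + 10 log₁₀(B) + NF
10 log₁₀(1.13×10⁷) = 70.53 dB
N = −174 + 70.53 + 6.57 = −96.90 dBm
SNR = P_sig − N = −78.8 − (−96.90) = 18.10 dB → 18.1 dB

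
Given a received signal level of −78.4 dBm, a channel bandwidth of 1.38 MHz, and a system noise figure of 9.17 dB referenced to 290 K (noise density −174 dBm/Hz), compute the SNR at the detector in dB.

Noise floor: N = −174 + 10 log₁₀(B) + NF
10 log₁₀(1.38×10⁶) = 61.4 dB
N = −174 + 61.4 + 9.17 = −103.43 dBm
SNR = P_sig − N = −78.4 − (−103.43) = 25.03 dB → 25.0 dB

25.0 dB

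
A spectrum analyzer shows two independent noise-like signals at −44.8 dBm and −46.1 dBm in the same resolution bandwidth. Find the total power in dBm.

−42.4 dBm

Convert to linear, add, convert back:
P₁ = 3.31×10⁻⁸ W, P₂ = 2.45×10⁻⁸ W
P_tot = 5.77×10⁻⁸ W → 10 log₁₀(P_tot / 10⁻³) = −42.4 dBm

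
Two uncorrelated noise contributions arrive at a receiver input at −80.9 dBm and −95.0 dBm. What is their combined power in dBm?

Convert to linear, add, convert back:
P₁ = 8.13×10⁻¹² W, P₂ = 3.16×10⁻¹³ W
P_tot = 8.44×10⁻¹² W → 10 log₁₀(P_tot / 10⁻³) = −80.7 dBm

−80.7 dBm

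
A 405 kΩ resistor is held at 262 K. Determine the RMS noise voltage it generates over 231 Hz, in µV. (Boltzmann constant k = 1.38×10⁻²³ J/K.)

V_n = √(4kTRB)
4kTRB = 4 × 1.38×10⁻²³ × 262 × 4.05×10⁵ × 2.31×10² = 1.35×10⁻¹² V²
V_n = √(1.35×10⁻¹²) = 1.16×10⁻⁶ V = 1.16 µV

1.16 µV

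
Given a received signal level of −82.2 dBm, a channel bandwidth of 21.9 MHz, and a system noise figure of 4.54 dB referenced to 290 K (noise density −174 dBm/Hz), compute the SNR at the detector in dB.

Noise floor: N = −174 + 10 log₁₀(B) + NF
10 log₁₀(2.19×10⁷) = 73.4 dB
N = −174 + 73.4 + 4.54 = −96.06 dBm
SNR = P_sig − N = −82.2 − (−96.06) = 13.86 dB → 13.9 dB

13.9 dB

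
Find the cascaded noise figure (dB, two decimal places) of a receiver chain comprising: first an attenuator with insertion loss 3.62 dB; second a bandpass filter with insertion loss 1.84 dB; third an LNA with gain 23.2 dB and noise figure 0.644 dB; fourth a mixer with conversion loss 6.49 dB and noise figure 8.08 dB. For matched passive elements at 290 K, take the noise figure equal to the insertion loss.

6.20 dB

Convert to linear (a loss of L dB is a gain of −L dB): F_i = 10^(NF_i/10), G_i = 10^(G_i,dB/10)
  Stage 1: F_1 = 10^(3.62/10) = 2.301, G_1 = 10^(−3.62/10) = 0.4345
  Stage 2: F_2 = 10^(1.84/10) = 1.528, G_2 = 10^(−1.84/10) = 0.6546
  Stage 3: F_3 = 10^(0.644/10) = 1.160, G_3 = 10^(23.2/10) = 208.9
  Stage 4: F_4 = 10^(8.08/10) = 6.427, G_4 = 10^(−6.49/10) = 0.2244
Friis cascade:
  F = 2.301 + (1.528 − 1)/0.4345 + (1.160 − 1)/0.2844 + (6.427 − 1)/59.43 = 4.169
NF = 10 log₁₀(4.169) = 6.20 dB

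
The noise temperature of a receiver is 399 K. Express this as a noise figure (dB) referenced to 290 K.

3.76 dB

F = 1 + T_e/T₀ = 1 + 399/290 = 2.37586
NF = 10 log₁₀(2.37586) = 3.76 dB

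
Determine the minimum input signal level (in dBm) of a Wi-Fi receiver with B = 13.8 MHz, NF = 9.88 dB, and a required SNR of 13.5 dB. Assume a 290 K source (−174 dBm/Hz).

Sensitivity = −174 + 10 log₁₀(B) + NF + SNR_min
= −174 + 71.4 + 9.88 + 13.5
= −79.22 dBm → −79.2 dBm

−79.2 dBm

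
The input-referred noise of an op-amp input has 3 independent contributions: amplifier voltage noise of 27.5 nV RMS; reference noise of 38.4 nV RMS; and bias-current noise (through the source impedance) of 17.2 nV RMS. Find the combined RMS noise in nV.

Uncorrelated sources add in power (mean-square): V_tot = √(ΣV_i²)
V_tot = √[(2.75×10⁻⁸)² + (3.84×10⁻⁸)² + (1.72×10⁻⁸)²] = 5.03×10⁻⁸ V = 50.3 nV

50.3 nV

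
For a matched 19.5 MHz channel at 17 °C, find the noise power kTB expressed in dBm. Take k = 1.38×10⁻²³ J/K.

T = 17 °C + 273.15 = 290.15 K
P_n = kTB = 1.38×10⁻²³ × 290.15 × 1.95×10⁷ = 7.81×10⁻¹⁴ W
In dBm: 10 log₁₀(7.81×10⁻¹⁴ / 10⁻³) = −101.1 dBm

−101.1 dBm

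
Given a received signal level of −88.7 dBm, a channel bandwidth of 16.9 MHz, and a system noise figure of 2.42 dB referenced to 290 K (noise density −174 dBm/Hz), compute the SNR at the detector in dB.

Noise floor: N = −174 + 10 log₁₀(B) + NF
10 log₁₀(1.69×10⁷) = 72.28 dB
N = −174 + 72.28 + 2.42 = −99.30 dBm
SNR = P_sig − N = −88.7 − (−99.30) = 10.60 dB → 10.6 dB

10.6 dB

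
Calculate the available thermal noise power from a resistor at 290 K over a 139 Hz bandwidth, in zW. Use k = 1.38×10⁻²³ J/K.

P_n = kTB = 1.38×10⁻²³ × 290 × 1.39×10² = 5.56×10⁻¹⁹ W = 556 zW

556 zW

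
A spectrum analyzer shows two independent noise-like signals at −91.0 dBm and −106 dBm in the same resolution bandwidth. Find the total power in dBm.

Convert to linear, add, convert back:
P₁ = 7.94×10⁻¹³ W, P₂ = 2.51×10⁻¹⁴ W
P_tot = 8.19×10⁻¹³ W → 10 log₁₀(P_tot / 10⁻³) = −90.9 dBm

−90.9 dBm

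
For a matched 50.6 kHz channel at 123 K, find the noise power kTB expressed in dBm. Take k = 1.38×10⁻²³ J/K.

P_n = kTB = 1.38×10⁻²³ × 123 × 5.06×10⁴ = 8.59×10⁻¹⁷ W
In dBm: 10 log₁₀(8.59×10⁻¹⁷ / 10⁻³) = −130.7 dBm

−130.7 dBm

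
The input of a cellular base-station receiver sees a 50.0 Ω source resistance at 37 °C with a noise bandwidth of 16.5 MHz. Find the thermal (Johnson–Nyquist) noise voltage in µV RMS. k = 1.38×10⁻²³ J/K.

T = 37 °C + 273.15 = 310.15 K
V_n = √(4kTRB)
4kTRB = 4 × 1.38×10⁻²³ × 310.15 × 5.00×10¹ × 1.65×10⁷ = 1.41×10⁻¹¹ V²
V_n = √(1.41×10⁻¹¹) = 3.76×10⁻⁶ V = 3.76 µV

3.76 µV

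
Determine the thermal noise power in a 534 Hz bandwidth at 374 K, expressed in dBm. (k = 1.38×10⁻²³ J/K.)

−145.6 dBm

P_n = kTB = 1.38×10⁻²³ × 374 × 5.34×10² = 2.76×10⁻¹⁸ W
In dBm: 10 log₁₀(2.76×10⁻¹⁸ / 10⁻³) = −145.6 dBm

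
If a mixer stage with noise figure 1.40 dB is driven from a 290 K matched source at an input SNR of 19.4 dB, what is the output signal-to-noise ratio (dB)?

By definition F = SNR_in/SNR_out, so in dB: SNR_out = SNR_in − NF
SNR_out = 19.4 − 1.40 = 18.00 dB

18.00 dB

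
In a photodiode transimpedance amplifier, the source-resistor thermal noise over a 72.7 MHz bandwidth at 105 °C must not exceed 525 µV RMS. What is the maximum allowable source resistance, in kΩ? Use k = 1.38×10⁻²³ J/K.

T = 105 °C + 273.15 = 378.15 K
Johnson–Nyquist: V_n = √(4kTRB) ⇒ R = V_n² / (4kTB)
4kTB = 4 × 1.38×10⁻²³ × 378.15 × 7.27×10⁷ = 1.52×10⁻¹²
R = (5.25×10⁻⁴)² / 1.52×10⁻¹² = 1.82×10⁵ Ω = 182 kΩ

182 kΩ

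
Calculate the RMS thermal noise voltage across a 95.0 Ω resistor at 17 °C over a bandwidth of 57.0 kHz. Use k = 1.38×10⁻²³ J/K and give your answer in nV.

294 nV

T = 17 °C + 273.15 = 290.15 K
V_n = √(4kTRB)
4kTRB = 4 × 1.38×10⁻²³ × 290.15 × 9.50×10¹ × 5.70×10⁴ = 8.67×10⁻¹⁴ V²
V_n = √(8.67×10⁻¹⁴) = 2.94×10⁻⁷ V = 294 nV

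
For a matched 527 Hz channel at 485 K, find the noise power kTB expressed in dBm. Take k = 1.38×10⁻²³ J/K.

P_n = kTB = 1.38×10⁻²³ × 485 × 5.27×10² = 3.53×10⁻¹⁸ W
In dBm: 10 log₁₀(3.53×10⁻¹⁸ / 10⁻³) = −144.5 dBm

−144.5 dBm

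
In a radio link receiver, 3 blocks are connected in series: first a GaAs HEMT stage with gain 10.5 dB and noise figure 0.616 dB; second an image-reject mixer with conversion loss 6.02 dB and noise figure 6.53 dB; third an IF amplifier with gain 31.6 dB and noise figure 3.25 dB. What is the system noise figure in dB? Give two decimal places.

Convert to linear (a loss of L dB is a gain of −L dB): F_i = 10^(NF_i/10), G_i = 10^(G_i,dB/10)
  Stage 1: F_1 = 10^(0.616/10) = 1.152, G_1 = 10^(10.5/10) = 11.22
  Stage 2: F_2 = 10^(6.53/10) = 4.498, G_2 = 10^(−6.02/10) = 0.2500
  Stage 3: F_3 = 10^(3.25/10) = 2.113, G_3 = 10^(31.6/10) = 1445
Friis cascade:
  F = 1.152 + (4.498 − 1)/11.22 + (2.113 − 1)/2.805 = 1.861
NF = 10 log₁₀(1.861) = 2.70 dB

2.70 dB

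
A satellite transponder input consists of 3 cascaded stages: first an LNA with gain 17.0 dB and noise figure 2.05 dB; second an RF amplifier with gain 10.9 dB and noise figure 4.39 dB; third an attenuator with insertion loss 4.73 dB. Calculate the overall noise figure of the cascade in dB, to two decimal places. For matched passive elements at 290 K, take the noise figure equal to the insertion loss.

Convert to linear (a loss of L dB is a gain of −L dB): F_i = 10^(NF_i/10), G_i = 10^(G_i,dB/10)
  Stage 1: F_1 = 10^(2.05/10) = 1.603, G_1 = 10^(17.0/10) = 50.12
  Stage 2: F_2 = 10^(4.39/10) = 2.748, G_2 = 10^(10.9/10) = 12.30
  Stage 3: F_3 = 10^(4.73/10) = 2.972, G_3 = 10^(−4.73/10) = 0.3365
Friis cascade:
  F = 1.603 + (2.748 − 1)/50.12 + (2.972 − 1)/616.6 = 1.641
NF = 10 log₁₀(1.641) = 2.15 dB

2.15 dB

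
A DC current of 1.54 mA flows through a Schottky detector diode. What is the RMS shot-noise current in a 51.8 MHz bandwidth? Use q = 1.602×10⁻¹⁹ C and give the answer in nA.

I_n = √(2qI·B)
2qI·B = 2 × 1.602×10⁻¹⁹ × 1.54×10⁻³ × 5.18×10⁷ = 2.56×10⁻¹⁴ A²
I_n = √(2.56×10⁻¹⁴) = 1.60×10⁻⁷ A = 160 nA

160 nA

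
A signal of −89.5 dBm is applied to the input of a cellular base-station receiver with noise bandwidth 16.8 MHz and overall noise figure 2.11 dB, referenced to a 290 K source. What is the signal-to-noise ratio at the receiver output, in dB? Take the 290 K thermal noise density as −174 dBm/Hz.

Noise floor: N = −174 + 10 log₁₀(B) + NF
10 log₁₀(1.68×10⁷) = 72.25 dB
N = −174 + 72.25 + 2.11 = −99.64 dBm
SNR = P_sig − N = −89.5 − (−99.64) = 10.14 dB → 10.1 dB

10.1 dB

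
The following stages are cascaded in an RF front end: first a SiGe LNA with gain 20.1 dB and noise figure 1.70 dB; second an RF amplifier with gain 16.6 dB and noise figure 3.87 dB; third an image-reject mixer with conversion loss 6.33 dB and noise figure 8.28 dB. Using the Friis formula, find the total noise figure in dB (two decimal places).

1.74 dB

Convert to linear (a loss of L dB is a gain of −L dB): F_i = 10^(NF_i/10), G_i = 10^(G_i,dB/10)
  Stage 1: F_1 = 10^(1.70/10) = 1.479, G_1 = 10^(20.1/10) = 102.3
  Stage 2: F_2 = 10^(3.87/10) = 2.438, G_2 = 10^(16.6/10) = 45.71
  Stage 3: F_3 = 10^(8.28/10) = 6.730, G_3 = 10^(−6.33/10) = 0.2328
Friis cascade:
  F = 1.479 + (2.438 − 1)/102.3 + (6.730 − 1)/4677 = 1.494
NF = 10 log₁₀(1.494) = 1.74 dB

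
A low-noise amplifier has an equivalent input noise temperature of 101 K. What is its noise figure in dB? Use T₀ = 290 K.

1.30 dB

F = 1 + T_e/T₀ = 1 + 101/290 = 1.34828
NF = 10 log₁₀(1.34828) = 1.30 dB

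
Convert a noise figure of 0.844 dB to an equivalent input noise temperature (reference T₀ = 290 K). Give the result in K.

62.2 K

F = 10^(0.844/10) = 1.21451
T_e = (F − 1)·T₀ = (1.21451 − 1) × 290 = 62.2 K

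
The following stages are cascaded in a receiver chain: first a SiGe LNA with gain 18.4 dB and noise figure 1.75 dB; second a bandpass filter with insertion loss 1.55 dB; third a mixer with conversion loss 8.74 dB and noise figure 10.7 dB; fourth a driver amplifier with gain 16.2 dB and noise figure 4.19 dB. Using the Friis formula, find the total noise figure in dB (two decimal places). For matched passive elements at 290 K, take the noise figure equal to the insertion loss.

Convert to linear (a loss of L dB is a gain of −L dB): F_i = 10^(NF_i/10), G_i = 10^(G_i,dB/10)
  Stage 1: F_1 = 10^(1.75/10) = 1.496, G_1 = 10^(18.4/10) = 69.18
  Stage 2: F_2 = 10^(1.55/10) = 1.429, G_2 = 10^(−1.55/10) = 0.6998
  Stage 3: F_3 = 10^(10.7/10) = 11.75, G_3 = 10^(−8.74/10) = 0.1337
  Stage 4: F_4 = 10^(4.19/10) = 2.624, G_4 = 10^(16.2/10) = 41.69
Friis cascade:
  F = 1.496 + (1.429 − 1)/69.18 + (11.75 − 1)/48.42 + (2.624 − 1)/6.471 = 1.975
NF = 10 log₁₀(1.975) = 2.96 dB

2.96 dB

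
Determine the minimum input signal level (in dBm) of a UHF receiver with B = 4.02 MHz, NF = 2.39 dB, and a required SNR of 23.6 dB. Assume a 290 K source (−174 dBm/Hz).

−82.0 dBm

Sensitivity = −174 + 10 log₁₀(B) + NF + SNR_min
= −174 + 66.04 + 2.39 + 23.6
= −81.97 dBm → −82.0 dBm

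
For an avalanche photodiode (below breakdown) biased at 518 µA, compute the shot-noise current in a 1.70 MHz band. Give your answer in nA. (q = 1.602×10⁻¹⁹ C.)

16.8 nA

I_n = √(2qI·B)
2qI·B = 2 × 1.602×10⁻¹⁹ × 5.18×10⁻⁴ × 1.70×10⁶ = 2.82×10⁻¹⁶ A²
I_n = √(2.82×10⁻¹⁶) = 1.68×10⁻⁸ A = 16.8 nA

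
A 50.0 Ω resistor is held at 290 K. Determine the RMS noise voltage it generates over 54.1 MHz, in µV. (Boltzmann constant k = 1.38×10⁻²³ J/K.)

V_n = √(4kTRB)
4kTRB = 4 × 1.38×10⁻²³ × 290 × 5.00×10¹ × 5.41×10⁷ = 4.33×10⁻¹¹ V²
V_n = √(4.33×10⁻¹¹) = 6.58×10⁻⁶ V = 6.58 µV

6.58 µV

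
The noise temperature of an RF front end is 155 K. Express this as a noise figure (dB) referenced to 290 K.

1.86 dB

F = 1 + T_e/T₀ = 1 + 155/290 = 1.53448
NF = 10 log₁₀(1.53448) = 1.86 dB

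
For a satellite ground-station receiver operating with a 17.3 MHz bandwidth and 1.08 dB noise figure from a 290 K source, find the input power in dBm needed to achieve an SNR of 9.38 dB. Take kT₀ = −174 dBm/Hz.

−91.2 dBm

Sensitivity = −174 + 10 log₁₀(B) + NF + SNR_min
= −174 + 72.38 + 1.08 + 9.38
= −91.16 dBm → −91.2 dBm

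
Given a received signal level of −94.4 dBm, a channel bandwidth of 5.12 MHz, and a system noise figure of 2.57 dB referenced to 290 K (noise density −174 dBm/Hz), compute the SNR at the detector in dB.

Noise floor: N = −174 + 10 log₁₀(B) + NF
10 log₁₀(5.12×10⁶) = 67.09 dB
N = −174 + 67.09 + 2.57 = −104.34 dBm
SNR = P_sig − N = −94.4 − (−104.34) = 9.94 dB → 9.9 dB

9.9 dB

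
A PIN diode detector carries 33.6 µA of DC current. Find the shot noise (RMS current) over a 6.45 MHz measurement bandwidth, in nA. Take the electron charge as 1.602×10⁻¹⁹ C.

8.33 nA

I_n = √(2qI·B)
2qI·B = 2 × 1.602×10⁻¹⁹ × 3.36×10⁻⁵ × 6.45×10⁶ = 6.94×10⁻¹⁷ A²
I_n = √(6.94×10⁻¹⁷) = 8.33×10⁻⁹ A = 8.33 nA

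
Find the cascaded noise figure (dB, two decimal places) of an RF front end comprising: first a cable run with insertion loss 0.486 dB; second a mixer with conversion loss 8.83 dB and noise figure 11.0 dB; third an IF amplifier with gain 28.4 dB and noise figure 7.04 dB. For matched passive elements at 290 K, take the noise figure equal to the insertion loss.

16.88 dB

Convert to linear (a loss of L dB is a gain of −L dB): F_i = 10^(NF_i/10), G_i = 10^(G_i,dB/10)
  Stage 1: F_1 = 10^(0.486/10) = 1.118, G_1 = 10^(−0.486/10) = 0.8941
  Stage 2: F_2 = 10^(11.0/10) = 12.59, G_2 = 10^(−8.83/10) = 0.1309
  Stage 3: F_3 = 10^(7.04/10) = 5.058, G_3 = 10^(28.4/10) = 691.8
Friis cascade:
  F = 1.118 + (12.59 − 1)/0.8941 + (5.058 − 1)/0.1171 = 48.75
NF = 10 log₁₀(48.75) = 16.88 dB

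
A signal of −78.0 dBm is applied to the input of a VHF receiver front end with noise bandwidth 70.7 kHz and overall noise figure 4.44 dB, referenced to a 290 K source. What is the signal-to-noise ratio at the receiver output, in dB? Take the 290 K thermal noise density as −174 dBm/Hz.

Noise floor: N = −174 + 10 log₁₀(B) + NF
10 log₁₀(7.07×10⁴) = 48.49 dB
N = −174 + 48.49 + 4.44 = −121.07 dBm
SNR = P_sig − N = −78.0 − (−121.07) = 43.07 dB → 43.1 dB

43.1 dB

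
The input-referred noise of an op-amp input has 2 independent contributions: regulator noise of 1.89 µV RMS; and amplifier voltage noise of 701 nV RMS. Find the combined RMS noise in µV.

Uncorrelated sources add in power (mean-square): V_tot = √(ΣV_i²)
V_tot = √[(1.89×10⁻⁶)² + (7.01×10⁻⁷)²] = 2.02×10⁻⁶ V = 2.02 µV

2.02 µV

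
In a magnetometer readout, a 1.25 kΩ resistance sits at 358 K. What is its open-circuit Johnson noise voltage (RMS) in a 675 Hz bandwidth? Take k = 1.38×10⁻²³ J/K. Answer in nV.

V_n = √(4kTRB)
4kTRB = 4 × 1.38×10⁻²³ × 358 × 1.25×10³ × 6.75×10² = 1.67×10⁻¹⁴ V²
V_n = √(1.67×10⁻¹⁴) = 1.29×10⁻⁷ V = 129 nV

129 nV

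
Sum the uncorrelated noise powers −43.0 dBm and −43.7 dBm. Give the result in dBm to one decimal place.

−40.3 dBm

Convert to linear, add, convert back:
P₁ = 5.01×10⁻⁸ W, P₂ = 4.27×10⁻⁸ W
P_tot = 9.28×10⁻⁸ W → 10 log₁₀(P_tot / 10⁻³) = −40.3 dBm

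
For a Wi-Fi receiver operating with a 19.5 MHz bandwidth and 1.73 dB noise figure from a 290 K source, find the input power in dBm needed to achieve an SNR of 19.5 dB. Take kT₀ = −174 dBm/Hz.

Sensitivity = −174 + 10 log₁₀(B) + NF + SNR_min
= −174 + 72.9 + 1.73 + 19.5
= −79.87 dBm → −79.9 dBm

−79.9 dBm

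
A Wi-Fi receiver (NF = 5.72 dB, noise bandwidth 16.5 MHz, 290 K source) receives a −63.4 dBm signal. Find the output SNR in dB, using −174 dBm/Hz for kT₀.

32.7 dB

Noise floor: N = −174 + 10 log₁₀(B) + NF
10 log₁₀(1.65×10⁷) = 72.17 dB
N = −174 + 72.17 + 5.72 = −96.11 dBm
SNR = P_sig − N = −63.4 − (−96.11) = 32.71 dB → 32.7 dB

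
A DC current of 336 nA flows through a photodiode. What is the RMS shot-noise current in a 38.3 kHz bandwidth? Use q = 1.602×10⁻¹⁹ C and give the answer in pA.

64.2 pA

I_n = √(2qI·B)
2qI·B = 2 × 1.602×10⁻¹⁹ × 3.36×10⁻⁷ × 3.83×10⁴ = 4.12×10⁻²¹ A²
I_n = √(4.12×10⁻²¹) = 6.42×10⁻¹¹ A = 64.2 pA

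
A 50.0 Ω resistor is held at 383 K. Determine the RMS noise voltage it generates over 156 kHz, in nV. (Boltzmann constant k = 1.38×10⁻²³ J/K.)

V_n = √(4kTRB)
4kTRB = 4 × 1.38×10⁻²³ × 383 × 5.00×10¹ × 1.56×10⁵ = 1.65×10⁻¹³ V²
V_n = √(1.65×10⁻¹³) = 4.06×10⁻⁷ V = 406 nV

406 nV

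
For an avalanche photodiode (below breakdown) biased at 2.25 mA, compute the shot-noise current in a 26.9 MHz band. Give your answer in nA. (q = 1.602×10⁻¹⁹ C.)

139 nA

I_n = √(2qI·B)
2qI·B = 2 × 1.602×10⁻¹⁹ × 2.25×10⁻³ × 2.69×10⁷ = 1.94×10⁻¹⁴ A²
I_n = √(1.94×10⁻¹⁴) = 1.39×10⁻⁷ A = 139 nA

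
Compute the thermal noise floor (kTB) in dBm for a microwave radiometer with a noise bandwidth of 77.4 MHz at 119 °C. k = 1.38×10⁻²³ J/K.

T = 119 °C + 273.15 = 392.15 K
P_n = kTB = 1.38×10⁻²³ × 392.15 × 7.74×10⁷ = 4.19×10⁻¹³ W
In dBm: 10 log₁₀(4.19×10⁻¹³ / 10⁻³) = −93.8 dBm

−93.8 dBm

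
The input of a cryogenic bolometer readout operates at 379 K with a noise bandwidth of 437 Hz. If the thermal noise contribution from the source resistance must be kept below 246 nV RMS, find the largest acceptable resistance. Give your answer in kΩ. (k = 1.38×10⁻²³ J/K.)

Johnson–Nyquist: V_n = √(4kTRB) ⇒ R = V_n² / (4kTB)
4kTB = 4 × 1.38×10⁻²³ × 379 × 4.37×10² = 9.14×10⁻¹⁸
R = (2.46×10⁻⁷)² / 9.14×10⁻¹⁸ = 6.62×10³ Ω = 6.62 kΩ

6.62 kΩ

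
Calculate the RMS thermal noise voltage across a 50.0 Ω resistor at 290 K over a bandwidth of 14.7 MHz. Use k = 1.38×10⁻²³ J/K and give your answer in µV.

3.43 µV

V_n = √(4kTRB)
4kTRB = 4 × 1.38×10⁻²³ × 290 × 5.00×10¹ × 1.47×10⁷ = 1.18×10⁻¹¹ V²
V_n = √(1.18×10⁻¹¹) = 3.43×10⁻⁶ V = 3.43 µV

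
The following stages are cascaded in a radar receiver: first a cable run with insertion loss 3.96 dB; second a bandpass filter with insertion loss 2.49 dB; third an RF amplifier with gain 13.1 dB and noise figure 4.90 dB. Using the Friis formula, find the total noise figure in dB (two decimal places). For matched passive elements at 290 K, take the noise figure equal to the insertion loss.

Convert to linear (a loss of L dB is a gain of −L dB): F_i = 10^(NF_i/10), G_i = 10^(G_i,dB/10)
  Stage 1: F_1 = 10^(3.96/10) = 2.489, G_1 = 10^(−3.96/10) = 0.4018
  Stage 2: F_2 = 10^(2.49/10) = 1.774, G_2 = 10^(−2.49/10) = 0.5636
  Stage 3: F_3 = 10^(4.90/10) = 3.090, G_3 = 10^(13.1/10) = 20.42
Friis cascade:
  F = 2.489 + (1.774 − 1)/0.4018 + (3.090 − 1)/0.2265 = 13.65
NF = 10 log₁₀(13.65) = 11.35 dB

11.35 dB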